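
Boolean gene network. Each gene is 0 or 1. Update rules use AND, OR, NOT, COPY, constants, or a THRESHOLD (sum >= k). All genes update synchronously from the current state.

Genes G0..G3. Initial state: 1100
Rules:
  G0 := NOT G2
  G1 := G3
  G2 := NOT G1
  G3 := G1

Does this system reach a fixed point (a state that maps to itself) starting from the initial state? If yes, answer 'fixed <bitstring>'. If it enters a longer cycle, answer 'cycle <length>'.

Answer: cycle 2

Derivation:
Step 0: 1100
Step 1: G0=NOT G2=NOT 0=1 G1=G3=0 G2=NOT G1=NOT 1=0 G3=G1=1 -> 1001
Step 2: G0=NOT G2=NOT 0=1 G1=G3=1 G2=NOT G1=NOT 0=1 G3=G1=0 -> 1110
Step 3: G0=NOT G2=NOT 1=0 G1=G3=0 G2=NOT G1=NOT 1=0 G3=G1=1 -> 0001
Step 4: G0=NOT G2=NOT 0=1 G1=G3=1 G2=NOT G1=NOT 0=1 G3=G1=0 -> 1110
Cycle of length 2 starting at step 2 -> no fixed point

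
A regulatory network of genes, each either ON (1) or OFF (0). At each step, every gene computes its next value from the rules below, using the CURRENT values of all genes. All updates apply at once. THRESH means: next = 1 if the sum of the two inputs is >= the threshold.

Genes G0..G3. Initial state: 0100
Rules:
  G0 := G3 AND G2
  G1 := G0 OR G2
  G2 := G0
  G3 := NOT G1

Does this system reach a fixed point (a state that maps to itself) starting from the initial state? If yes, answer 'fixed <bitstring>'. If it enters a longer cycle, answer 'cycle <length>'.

Step 0: 0100
Step 1: G0=G3&G2=0&0=0 G1=G0|G2=0|0=0 G2=G0=0 G3=NOT G1=NOT 1=0 -> 0000
Step 2: G0=G3&G2=0&0=0 G1=G0|G2=0|0=0 G2=G0=0 G3=NOT G1=NOT 0=1 -> 0001
Step 3: G0=G3&G2=1&0=0 G1=G0|G2=0|0=0 G2=G0=0 G3=NOT G1=NOT 0=1 -> 0001
Fixed point reached at step 2: 0001

Answer: fixed 0001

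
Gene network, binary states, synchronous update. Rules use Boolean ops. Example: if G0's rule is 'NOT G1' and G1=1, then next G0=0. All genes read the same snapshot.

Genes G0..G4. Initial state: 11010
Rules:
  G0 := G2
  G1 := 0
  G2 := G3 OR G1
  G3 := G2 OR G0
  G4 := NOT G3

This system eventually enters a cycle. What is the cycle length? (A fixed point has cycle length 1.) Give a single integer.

Step 0: 11010
Step 1: G0=G2=0 G1=0(const) G2=G3|G1=1|1=1 G3=G2|G0=0|1=1 G4=NOT G3=NOT 1=0 -> 00110
Step 2: G0=G2=1 G1=0(const) G2=G3|G1=1|0=1 G3=G2|G0=1|0=1 G4=NOT G3=NOT 1=0 -> 10110
Step 3: G0=G2=1 G1=0(const) G2=G3|G1=1|0=1 G3=G2|G0=1|1=1 G4=NOT G3=NOT 1=0 -> 10110
State from step 3 equals state from step 2 -> cycle length 1

Answer: 1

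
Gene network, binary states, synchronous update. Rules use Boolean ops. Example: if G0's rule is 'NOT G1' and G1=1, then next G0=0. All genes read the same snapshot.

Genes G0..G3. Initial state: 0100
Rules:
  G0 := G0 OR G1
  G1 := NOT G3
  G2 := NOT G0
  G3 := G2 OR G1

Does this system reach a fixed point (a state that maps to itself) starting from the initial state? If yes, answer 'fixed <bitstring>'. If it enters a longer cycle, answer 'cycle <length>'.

Step 0: 0100
Step 1: G0=G0|G1=0|1=1 G1=NOT G3=NOT 0=1 G2=NOT G0=NOT 0=1 G3=G2|G1=0|1=1 -> 1111
Step 2: G0=G0|G1=1|1=1 G1=NOT G3=NOT 1=0 G2=NOT G0=NOT 1=0 G3=G2|G1=1|1=1 -> 1001
Step 3: G0=G0|G1=1|0=1 G1=NOT G3=NOT 1=0 G2=NOT G0=NOT 1=0 G3=G2|G1=0|0=0 -> 1000
Step 4: G0=G0|G1=1|0=1 G1=NOT G3=NOT 0=1 G2=NOT G0=NOT 1=0 G3=G2|G1=0|0=0 -> 1100
Step 5: G0=G0|G1=1|1=1 G1=NOT G3=NOT 0=1 G2=NOT G0=NOT 1=0 G3=G2|G1=0|1=1 -> 1101
Step 6: G0=G0|G1=1|1=1 G1=NOT G3=NOT 1=0 G2=NOT G0=NOT 1=0 G3=G2|G1=0|1=1 -> 1001
Cycle of length 4 starting at step 2 -> no fixed point

Answer: cycle 4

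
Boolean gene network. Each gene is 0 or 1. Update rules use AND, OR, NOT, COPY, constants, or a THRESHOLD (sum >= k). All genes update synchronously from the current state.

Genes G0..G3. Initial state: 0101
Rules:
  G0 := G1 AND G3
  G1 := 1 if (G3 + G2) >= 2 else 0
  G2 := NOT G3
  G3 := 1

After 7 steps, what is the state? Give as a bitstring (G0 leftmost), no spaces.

Step 1: G0=G1&G3=1&1=1 G1=(1+0>=2)=0 G2=NOT G3=NOT 1=0 G3=1(const) -> 1001
Step 2: G0=G1&G3=0&1=0 G1=(1+0>=2)=0 G2=NOT G3=NOT 1=0 G3=1(const) -> 0001
Step 3: G0=G1&G3=0&1=0 G1=(1+0>=2)=0 G2=NOT G3=NOT 1=0 G3=1(const) -> 0001
Step 4: G0=G1&G3=0&1=0 G1=(1+0>=2)=0 G2=NOT G3=NOT 1=0 G3=1(const) -> 0001
Step 5: G0=G1&G3=0&1=0 G1=(1+0>=2)=0 G2=NOT G3=NOT 1=0 G3=1(const) -> 0001
Step 6: G0=G1&G3=0&1=0 G1=(1+0>=2)=0 G2=NOT G3=NOT 1=0 G3=1(const) -> 0001
Step 7: G0=G1&G3=0&1=0 G1=(1+0>=2)=0 G2=NOT G3=NOT 1=0 G3=1(const) -> 0001

0001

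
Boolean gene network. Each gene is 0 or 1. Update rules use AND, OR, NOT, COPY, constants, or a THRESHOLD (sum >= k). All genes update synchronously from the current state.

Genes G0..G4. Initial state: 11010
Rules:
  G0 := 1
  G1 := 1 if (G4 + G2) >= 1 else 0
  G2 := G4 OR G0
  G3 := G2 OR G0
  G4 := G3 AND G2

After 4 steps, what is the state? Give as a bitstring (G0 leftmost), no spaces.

Step 1: G0=1(const) G1=(0+0>=1)=0 G2=G4|G0=0|1=1 G3=G2|G0=0|1=1 G4=G3&G2=1&0=0 -> 10110
Step 2: G0=1(const) G1=(0+1>=1)=1 G2=G4|G0=0|1=1 G3=G2|G0=1|1=1 G4=G3&G2=1&1=1 -> 11111
Step 3: G0=1(const) G1=(1+1>=1)=1 G2=G4|G0=1|1=1 G3=G2|G0=1|1=1 G4=G3&G2=1&1=1 -> 11111
Step 4: G0=1(const) G1=(1+1>=1)=1 G2=G4|G0=1|1=1 G3=G2|G0=1|1=1 G4=G3&G2=1&1=1 -> 11111

11111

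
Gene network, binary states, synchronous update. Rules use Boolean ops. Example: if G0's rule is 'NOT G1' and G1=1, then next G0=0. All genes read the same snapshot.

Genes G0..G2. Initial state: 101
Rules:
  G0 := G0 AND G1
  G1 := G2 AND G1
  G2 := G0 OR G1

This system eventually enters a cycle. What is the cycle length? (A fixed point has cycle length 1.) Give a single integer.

Step 0: 101
Step 1: G0=G0&G1=1&0=0 G1=G2&G1=1&0=0 G2=G0|G1=1|0=1 -> 001
Step 2: G0=G0&G1=0&0=0 G1=G2&G1=1&0=0 G2=G0|G1=0|0=0 -> 000
Step 3: G0=G0&G1=0&0=0 G1=G2&G1=0&0=0 G2=G0|G1=0|0=0 -> 000
State from step 3 equals state from step 2 -> cycle length 1

Answer: 1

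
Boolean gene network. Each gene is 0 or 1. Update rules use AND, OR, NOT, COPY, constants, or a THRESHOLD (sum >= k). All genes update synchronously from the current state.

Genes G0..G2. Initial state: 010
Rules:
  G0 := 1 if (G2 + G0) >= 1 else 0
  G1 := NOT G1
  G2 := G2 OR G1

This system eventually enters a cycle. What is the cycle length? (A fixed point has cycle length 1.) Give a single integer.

Step 0: 010
Step 1: G0=(0+0>=1)=0 G1=NOT G1=NOT 1=0 G2=G2|G1=0|1=1 -> 001
Step 2: G0=(1+0>=1)=1 G1=NOT G1=NOT 0=1 G2=G2|G1=1|0=1 -> 111
Step 3: G0=(1+1>=1)=1 G1=NOT G1=NOT 1=0 G2=G2|G1=1|1=1 -> 101
Step 4: G0=(1+1>=1)=1 G1=NOT G1=NOT 0=1 G2=G2|G1=1|0=1 -> 111
State from step 4 equals state from step 2 -> cycle length 2

Answer: 2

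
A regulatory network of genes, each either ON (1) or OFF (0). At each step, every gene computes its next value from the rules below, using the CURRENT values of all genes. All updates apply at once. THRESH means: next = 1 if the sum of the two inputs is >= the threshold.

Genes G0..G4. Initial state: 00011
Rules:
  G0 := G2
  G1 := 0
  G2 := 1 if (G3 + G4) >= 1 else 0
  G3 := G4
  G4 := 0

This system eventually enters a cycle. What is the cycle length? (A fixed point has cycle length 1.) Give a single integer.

Step 0: 00011
Step 1: G0=G2=0 G1=0(const) G2=(1+1>=1)=1 G3=G4=1 G4=0(const) -> 00110
Step 2: G0=G2=1 G1=0(const) G2=(1+0>=1)=1 G3=G4=0 G4=0(const) -> 10100
Step 3: G0=G2=1 G1=0(const) G2=(0+0>=1)=0 G3=G4=0 G4=0(const) -> 10000
Step 4: G0=G2=0 G1=0(const) G2=(0+0>=1)=0 G3=G4=0 G4=0(const) -> 00000
Step 5: G0=G2=0 G1=0(const) G2=(0+0>=1)=0 G3=G4=0 G4=0(const) -> 00000
State from step 5 equals state from step 4 -> cycle length 1

Answer: 1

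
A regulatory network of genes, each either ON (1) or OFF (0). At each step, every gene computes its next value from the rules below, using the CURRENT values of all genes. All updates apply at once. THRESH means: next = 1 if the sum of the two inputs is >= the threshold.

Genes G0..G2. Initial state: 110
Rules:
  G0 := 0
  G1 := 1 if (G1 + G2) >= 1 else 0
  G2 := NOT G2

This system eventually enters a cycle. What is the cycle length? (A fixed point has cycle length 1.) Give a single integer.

Step 0: 110
Step 1: G0=0(const) G1=(1+0>=1)=1 G2=NOT G2=NOT 0=1 -> 011
Step 2: G0=0(const) G1=(1+1>=1)=1 G2=NOT G2=NOT 1=0 -> 010
Step 3: G0=0(const) G1=(1+0>=1)=1 G2=NOT G2=NOT 0=1 -> 011
State from step 3 equals state from step 1 -> cycle length 2

Answer: 2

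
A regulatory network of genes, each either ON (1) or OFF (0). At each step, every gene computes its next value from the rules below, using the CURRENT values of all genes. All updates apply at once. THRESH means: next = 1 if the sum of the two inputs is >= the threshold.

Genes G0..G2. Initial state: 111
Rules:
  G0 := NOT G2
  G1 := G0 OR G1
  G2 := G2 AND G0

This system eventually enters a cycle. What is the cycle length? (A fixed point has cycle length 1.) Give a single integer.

Step 0: 111
Step 1: G0=NOT G2=NOT 1=0 G1=G0|G1=1|1=1 G2=G2&G0=1&1=1 -> 011
Step 2: G0=NOT G2=NOT 1=0 G1=G0|G1=0|1=1 G2=G2&G0=1&0=0 -> 010
Step 3: G0=NOT G2=NOT 0=1 G1=G0|G1=0|1=1 G2=G2&G0=0&0=0 -> 110
Step 4: G0=NOT G2=NOT 0=1 G1=G0|G1=1|1=1 G2=G2&G0=0&1=0 -> 110
State from step 4 equals state from step 3 -> cycle length 1

Answer: 1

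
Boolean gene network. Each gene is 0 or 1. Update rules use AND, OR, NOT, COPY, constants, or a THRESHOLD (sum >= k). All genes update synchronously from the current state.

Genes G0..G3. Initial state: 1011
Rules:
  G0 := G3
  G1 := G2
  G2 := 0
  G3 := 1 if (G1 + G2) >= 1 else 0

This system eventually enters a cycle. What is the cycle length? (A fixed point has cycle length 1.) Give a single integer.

Step 0: 1011
Step 1: G0=G3=1 G1=G2=1 G2=0(const) G3=(0+1>=1)=1 -> 1101
Step 2: G0=G3=1 G1=G2=0 G2=0(const) G3=(1+0>=1)=1 -> 1001
Step 3: G0=G3=1 G1=G2=0 G2=0(const) G3=(0+0>=1)=0 -> 1000
Step 4: G0=G3=0 G1=G2=0 G2=0(const) G3=(0+0>=1)=0 -> 0000
Step 5: G0=G3=0 G1=G2=0 G2=0(const) G3=(0+0>=1)=0 -> 0000
State from step 5 equals state from step 4 -> cycle length 1

Answer: 1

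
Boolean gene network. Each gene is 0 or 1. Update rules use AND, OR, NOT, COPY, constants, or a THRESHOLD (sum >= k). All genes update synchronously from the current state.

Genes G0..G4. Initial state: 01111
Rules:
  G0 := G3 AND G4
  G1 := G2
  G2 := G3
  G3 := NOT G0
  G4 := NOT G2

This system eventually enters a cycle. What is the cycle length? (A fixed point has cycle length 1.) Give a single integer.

Answer: 4

Derivation:
Step 0: 01111
Step 1: G0=G3&G4=1&1=1 G1=G2=1 G2=G3=1 G3=NOT G0=NOT 0=1 G4=NOT G2=NOT 1=0 -> 11110
Step 2: G0=G3&G4=1&0=0 G1=G2=1 G2=G3=1 G3=NOT G0=NOT 1=0 G4=NOT G2=NOT 1=0 -> 01100
Step 3: G0=G3&G4=0&0=0 G1=G2=1 G2=G3=0 G3=NOT G0=NOT 0=1 G4=NOT G2=NOT 1=0 -> 01010
Step 4: G0=G3&G4=1&0=0 G1=G2=0 G2=G3=1 G3=NOT G0=NOT 0=1 G4=NOT G2=NOT 0=1 -> 00111
Step 5: G0=G3&G4=1&1=1 G1=G2=1 G2=G3=1 G3=NOT G0=NOT 0=1 G4=NOT G2=NOT 1=0 -> 11110
State from step 5 equals state from step 1 -> cycle length 4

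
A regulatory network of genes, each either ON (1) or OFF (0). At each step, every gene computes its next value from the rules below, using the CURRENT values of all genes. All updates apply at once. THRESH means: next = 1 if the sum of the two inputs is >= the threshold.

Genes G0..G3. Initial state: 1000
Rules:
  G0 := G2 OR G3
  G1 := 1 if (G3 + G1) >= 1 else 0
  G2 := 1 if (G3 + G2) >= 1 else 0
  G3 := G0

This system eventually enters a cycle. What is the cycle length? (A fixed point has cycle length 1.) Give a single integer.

Step 0: 1000
Step 1: G0=G2|G3=0|0=0 G1=(0+0>=1)=0 G2=(0+0>=1)=0 G3=G0=1 -> 0001
Step 2: G0=G2|G3=0|1=1 G1=(1+0>=1)=1 G2=(1+0>=1)=1 G3=G0=0 -> 1110
Step 3: G0=G2|G3=1|0=1 G1=(0+1>=1)=1 G2=(0+1>=1)=1 G3=G0=1 -> 1111
Step 4: G0=G2|G3=1|1=1 G1=(1+1>=1)=1 G2=(1+1>=1)=1 G3=G0=1 -> 1111
State from step 4 equals state from step 3 -> cycle length 1

Answer: 1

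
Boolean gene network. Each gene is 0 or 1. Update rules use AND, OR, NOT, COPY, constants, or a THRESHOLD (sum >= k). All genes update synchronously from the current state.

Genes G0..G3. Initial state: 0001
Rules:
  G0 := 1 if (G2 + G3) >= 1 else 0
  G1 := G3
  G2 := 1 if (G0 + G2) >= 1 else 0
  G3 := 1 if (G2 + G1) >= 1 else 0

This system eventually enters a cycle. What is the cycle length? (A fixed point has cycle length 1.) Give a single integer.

Answer: 1

Derivation:
Step 0: 0001
Step 1: G0=(0+1>=1)=1 G1=G3=1 G2=(0+0>=1)=0 G3=(0+0>=1)=0 -> 1100
Step 2: G0=(0+0>=1)=0 G1=G3=0 G2=(1+0>=1)=1 G3=(0+1>=1)=1 -> 0011
Step 3: G0=(1+1>=1)=1 G1=G3=1 G2=(0+1>=1)=1 G3=(1+0>=1)=1 -> 1111
Step 4: G0=(1+1>=1)=1 G1=G3=1 G2=(1+1>=1)=1 G3=(1+1>=1)=1 -> 1111
State from step 4 equals state from step 3 -> cycle length 1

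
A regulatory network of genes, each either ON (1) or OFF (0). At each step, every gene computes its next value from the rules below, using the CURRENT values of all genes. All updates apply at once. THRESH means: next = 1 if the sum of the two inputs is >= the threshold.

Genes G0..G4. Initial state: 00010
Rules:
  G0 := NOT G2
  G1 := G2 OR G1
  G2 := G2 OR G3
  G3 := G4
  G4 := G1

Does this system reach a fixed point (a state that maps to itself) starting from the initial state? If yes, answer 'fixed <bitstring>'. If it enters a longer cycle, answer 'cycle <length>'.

Step 0: 00010
Step 1: G0=NOT G2=NOT 0=1 G1=G2|G1=0|0=0 G2=G2|G3=0|1=1 G3=G4=0 G4=G1=0 -> 10100
Step 2: G0=NOT G2=NOT 1=0 G1=G2|G1=1|0=1 G2=G2|G3=1|0=1 G3=G4=0 G4=G1=0 -> 01100
Step 3: G0=NOT G2=NOT 1=0 G1=G2|G1=1|1=1 G2=G2|G3=1|0=1 G3=G4=0 G4=G1=1 -> 01101
Step 4: G0=NOT G2=NOT 1=0 G1=G2|G1=1|1=1 G2=G2|G3=1|0=1 G3=G4=1 G4=G1=1 -> 01111
Step 5: G0=NOT G2=NOT 1=0 G1=G2|G1=1|1=1 G2=G2|G3=1|1=1 G3=G4=1 G4=G1=1 -> 01111
Fixed point reached at step 4: 01111

Answer: fixed 01111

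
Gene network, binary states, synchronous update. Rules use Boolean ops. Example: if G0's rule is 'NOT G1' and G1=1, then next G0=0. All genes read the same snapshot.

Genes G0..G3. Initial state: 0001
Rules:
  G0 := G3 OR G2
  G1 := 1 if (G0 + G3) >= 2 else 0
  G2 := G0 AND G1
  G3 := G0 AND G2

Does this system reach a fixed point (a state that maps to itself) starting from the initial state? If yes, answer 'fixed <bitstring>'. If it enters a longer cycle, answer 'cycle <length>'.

Step 0: 0001
Step 1: G0=G3|G2=1|0=1 G1=(0+1>=2)=0 G2=G0&G1=0&0=0 G3=G0&G2=0&0=0 -> 1000
Step 2: G0=G3|G2=0|0=0 G1=(1+0>=2)=0 G2=G0&G1=1&0=0 G3=G0&G2=1&0=0 -> 0000
Step 3: G0=G3|G2=0|0=0 G1=(0+0>=2)=0 G2=G0&G1=0&0=0 G3=G0&G2=0&0=0 -> 0000
Fixed point reached at step 2: 0000

Answer: fixed 0000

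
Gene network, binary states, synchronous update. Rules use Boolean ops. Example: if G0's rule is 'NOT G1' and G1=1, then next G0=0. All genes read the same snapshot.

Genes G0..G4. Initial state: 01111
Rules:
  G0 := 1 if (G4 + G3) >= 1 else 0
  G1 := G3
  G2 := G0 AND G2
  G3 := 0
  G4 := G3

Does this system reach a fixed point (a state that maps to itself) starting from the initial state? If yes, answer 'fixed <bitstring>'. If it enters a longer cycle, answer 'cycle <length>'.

Step 0: 01111
Step 1: G0=(1+1>=1)=1 G1=G3=1 G2=G0&G2=0&1=0 G3=0(const) G4=G3=1 -> 11001
Step 2: G0=(1+0>=1)=1 G1=G3=0 G2=G0&G2=1&0=0 G3=0(const) G4=G3=0 -> 10000
Step 3: G0=(0+0>=1)=0 G1=G3=0 G2=G0&G2=1&0=0 G3=0(const) G4=G3=0 -> 00000
Step 4: G0=(0+0>=1)=0 G1=G3=0 G2=G0&G2=0&0=0 G3=0(const) G4=G3=0 -> 00000
Fixed point reached at step 3: 00000

Answer: fixed 00000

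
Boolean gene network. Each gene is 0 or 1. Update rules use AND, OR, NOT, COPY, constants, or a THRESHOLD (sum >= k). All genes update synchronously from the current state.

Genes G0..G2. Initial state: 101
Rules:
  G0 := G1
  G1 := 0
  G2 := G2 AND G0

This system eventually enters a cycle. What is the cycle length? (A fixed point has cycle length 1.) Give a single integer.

Answer: 1

Derivation:
Step 0: 101
Step 1: G0=G1=0 G1=0(const) G2=G2&G0=1&1=1 -> 001
Step 2: G0=G1=0 G1=0(const) G2=G2&G0=1&0=0 -> 000
Step 3: G0=G1=0 G1=0(const) G2=G2&G0=0&0=0 -> 000
State from step 3 equals state from step 2 -> cycle length 1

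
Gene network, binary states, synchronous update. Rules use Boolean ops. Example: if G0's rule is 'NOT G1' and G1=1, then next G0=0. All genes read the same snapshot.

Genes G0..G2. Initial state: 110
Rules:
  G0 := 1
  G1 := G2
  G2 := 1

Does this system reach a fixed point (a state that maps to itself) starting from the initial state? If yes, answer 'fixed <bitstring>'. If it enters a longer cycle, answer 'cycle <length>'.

Step 0: 110
Step 1: G0=1(const) G1=G2=0 G2=1(const) -> 101
Step 2: G0=1(const) G1=G2=1 G2=1(const) -> 111
Step 3: G0=1(const) G1=G2=1 G2=1(const) -> 111
Fixed point reached at step 2: 111

Answer: fixed 111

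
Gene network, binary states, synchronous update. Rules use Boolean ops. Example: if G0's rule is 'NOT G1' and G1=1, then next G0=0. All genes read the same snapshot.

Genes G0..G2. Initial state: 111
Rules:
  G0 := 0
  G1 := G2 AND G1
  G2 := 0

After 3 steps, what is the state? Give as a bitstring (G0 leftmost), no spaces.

Step 1: G0=0(const) G1=G2&G1=1&1=1 G2=0(const) -> 010
Step 2: G0=0(const) G1=G2&G1=0&1=0 G2=0(const) -> 000
Step 3: G0=0(const) G1=G2&G1=0&0=0 G2=0(const) -> 000

000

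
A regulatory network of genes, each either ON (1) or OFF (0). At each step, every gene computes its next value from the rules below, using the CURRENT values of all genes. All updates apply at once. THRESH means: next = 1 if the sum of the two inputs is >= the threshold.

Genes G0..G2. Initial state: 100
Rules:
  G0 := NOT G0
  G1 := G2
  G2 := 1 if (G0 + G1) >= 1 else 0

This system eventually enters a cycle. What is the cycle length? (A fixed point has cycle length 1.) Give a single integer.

Step 0: 100
Step 1: G0=NOT G0=NOT 1=0 G1=G2=0 G2=(1+0>=1)=1 -> 001
Step 2: G0=NOT G0=NOT 0=1 G1=G2=1 G2=(0+0>=1)=0 -> 110
Step 3: G0=NOT G0=NOT 1=0 G1=G2=0 G2=(1+1>=1)=1 -> 001
State from step 3 equals state from step 1 -> cycle length 2

Answer: 2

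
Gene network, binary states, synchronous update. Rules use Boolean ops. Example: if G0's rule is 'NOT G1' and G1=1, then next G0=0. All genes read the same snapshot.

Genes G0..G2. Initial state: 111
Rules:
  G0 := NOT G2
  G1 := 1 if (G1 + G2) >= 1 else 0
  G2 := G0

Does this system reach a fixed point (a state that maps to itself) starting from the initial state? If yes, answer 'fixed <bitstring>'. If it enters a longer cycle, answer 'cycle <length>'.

Answer: cycle 4

Derivation:
Step 0: 111
Step 1: G0=NOT G2=NOT 1=0 G1=(1+1>=1)=1 G2=G0=1 -> 011
Step 2: G0=NOT G2=NOT 1=0 G1=(1+1>=1)=1 G2=G0=0 -> 010
Step 3: G0=NOT G2=NOT 0=1 G1=(1+0>=1)=1 G2=G0=0 -> 110
Step 4: G0=NOT G2=NOT 0=1 G1=(1+0>=1)=1 G2=G0=1 -> 111
Cycle of length 4 starting at step 0 -> no fixed point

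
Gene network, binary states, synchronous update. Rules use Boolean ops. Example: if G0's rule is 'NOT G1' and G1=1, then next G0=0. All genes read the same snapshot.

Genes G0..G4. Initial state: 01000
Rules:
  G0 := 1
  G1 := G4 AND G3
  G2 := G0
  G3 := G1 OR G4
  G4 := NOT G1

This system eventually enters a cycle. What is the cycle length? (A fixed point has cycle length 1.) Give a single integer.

Step 0: 01000
Step 1: G0=1(const) G1=G4&G3=0&0=0 G2=G0=0 G3=G1|G4=1|0=1 G4=NOT G1=NOT 1=0 -> 10010
Step 2: G0=1(const) G1=G4&G3=0&1=0 G2=G0=1 G3=G1|G4=0|0=0 G4=NOT G1=NOT 0=1 -> 10101
Step 3: G0=1(const) G1=G4&G3=1&0=0 G2=G0=1 G3=G1|G4=0|1=1 G4=NOT G1=NOT 0=1 -> 10111
Step 4: G0=1(const) G1=G4&G3=1&1=1 G2=G0=1 G3=G1|G4=0|1=1 G4=NOT G1=NOT 0=1 -> 11111
Step 5: G0=1(const) G1=G4&G3=1&1=1 G2=G0=1 G3=G1|G4=1|1=1 G4=NOT G1=NOT 1=0 -> 11110
Step 6: G0=1(const) G1=G4&G3=0&1=0 G2=G0=1 G3=G1|G4=1|0=1 G4=NOT G1=NOT 1=0 -> 10110
Step 7: G0=1(const) G1=G4&G3=0&1=0 G2=G0=1 G3=G1|G4=0|0=0 G4=NOT G1=NOT 0=1 -> 10101
State from step 7 equals state from step 2 -> cycle length 5

Answer: 5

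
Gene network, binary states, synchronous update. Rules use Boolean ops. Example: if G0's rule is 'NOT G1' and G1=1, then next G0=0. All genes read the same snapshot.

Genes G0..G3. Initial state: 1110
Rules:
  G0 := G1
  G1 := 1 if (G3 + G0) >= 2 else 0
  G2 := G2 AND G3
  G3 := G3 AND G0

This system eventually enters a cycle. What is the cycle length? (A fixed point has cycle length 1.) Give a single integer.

Answer: 1

Derivation:
Step 0: 1110
Step 1: G0=G1=1 G1=(0+1>=2)=0 G2=G2&G3=1&0=0 G3=G3&G0=0&1=0 -> 1000
Step 2: G0=G1=0 G1=(0+1>=2)=0 G2=G2&G3=0&0=0 G3=G3&G0=0&1=0 -> 0000
Step 3: G0=G1=0 G1=(0+0>=2)=0 G2=G2&G3=0&0=0 G3=G3&G0=0&0=0 -> 0000
State from step 3 equals state from step 2 -> cycle length 1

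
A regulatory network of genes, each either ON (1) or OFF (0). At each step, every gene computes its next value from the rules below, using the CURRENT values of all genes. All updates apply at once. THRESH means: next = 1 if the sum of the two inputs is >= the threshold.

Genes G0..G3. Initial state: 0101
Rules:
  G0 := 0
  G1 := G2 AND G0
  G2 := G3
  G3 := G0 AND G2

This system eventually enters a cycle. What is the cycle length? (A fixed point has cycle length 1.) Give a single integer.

Answer: 1

Derivation:
Step 0: 0101
Step 1: G0=0(const) G1=G2&G0=0&0=0 G2=G3=1 G3=G0&G2=0&0=0 -> 0010
Step 2: G0=0(const) G1=G2&G0=1&0=0 G2=G3=0 G3=G0&G2=0&1=0 -> 0000
Step 3: G0=0(const) G1=G2&G0=0&0=0 G2=G3=0 G3=G0&G2=0&0=0 -> 0000
State from step 3 equals state from step 2 -> cycle length 1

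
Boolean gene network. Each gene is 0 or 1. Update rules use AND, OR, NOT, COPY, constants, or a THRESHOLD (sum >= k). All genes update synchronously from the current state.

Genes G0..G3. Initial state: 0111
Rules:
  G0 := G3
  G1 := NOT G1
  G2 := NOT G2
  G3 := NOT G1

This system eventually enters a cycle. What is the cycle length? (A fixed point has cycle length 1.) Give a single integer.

Step 0: 0111
Step 1: G0=G3=1 G1=NOT G1=NOT 1=0 G2=NOT G2=NOT 1=0 G3=NOT G1=NOT 1=0 -> 1000
Step 2: G0=G3=0 G1=NOT G1=NOT 0=1 G2=NOT G2=NOT 0=1 G3=NOT G1=NOT 0=1 -> 0111
State from step 2 equals state from step 0 -> cycle length 2

Answer: 2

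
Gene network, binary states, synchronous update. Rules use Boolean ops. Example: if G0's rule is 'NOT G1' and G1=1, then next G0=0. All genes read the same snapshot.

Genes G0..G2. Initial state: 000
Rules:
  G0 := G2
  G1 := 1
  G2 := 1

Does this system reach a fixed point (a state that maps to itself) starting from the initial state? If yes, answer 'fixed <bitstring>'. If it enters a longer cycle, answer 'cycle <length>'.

Step 0: 000
Step 1: G0=G2=0 G1=1(const) G2=1(const) -> 011
Step 2: G0=G2=1 G1=1(const) G2=1(const) -> 111
Step 3: G0=G2=1 G1=1(const) G2=1(const) -> 111
Fixed point reached at step 2: 111

Answer: fixed 111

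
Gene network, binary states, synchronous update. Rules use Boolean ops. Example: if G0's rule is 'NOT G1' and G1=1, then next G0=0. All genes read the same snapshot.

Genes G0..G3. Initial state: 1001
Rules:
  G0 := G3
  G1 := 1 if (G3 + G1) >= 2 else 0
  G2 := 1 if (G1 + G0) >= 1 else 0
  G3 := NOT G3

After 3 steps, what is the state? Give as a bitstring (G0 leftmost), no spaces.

Step 1: G0=G3=1 G1=(1+0>=2)=0 G2=(0+1>=1)=1 G3=NOT G3=NOT 1=0 -> 1010
Step 2: G0=G3=0 G1=(0+0>=2)=0 G2=(0+1>=1)=1 G3=NOT G3=NOT 0=1 -> 0011
Step 3: G0=G3=1 G1=(1+0>=2)=0 G2=(0+0>=1)=0 G3=NOT G3=NOT 1=0 -> 1000

1000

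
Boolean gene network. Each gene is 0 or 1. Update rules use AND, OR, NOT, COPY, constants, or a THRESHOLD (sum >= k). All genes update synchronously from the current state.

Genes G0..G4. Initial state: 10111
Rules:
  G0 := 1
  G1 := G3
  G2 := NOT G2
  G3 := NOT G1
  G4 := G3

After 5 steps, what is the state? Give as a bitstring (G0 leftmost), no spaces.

Step 1: G0=1(const) G1=G3=1 G2=NOT G2=NOT 1=0 G3=NOT G1=NOT 0=1 G4=G3=1 -> 11011
Step 2: G0=1(const) G1=G3=1 G2=NOT G2=NOT 0=1 G3=NOT G1=NOT 1=0 G4=G3=1 -> 11101
Step 3: G0=1(const) G1=G3=0 G2=NOT G2=NOT 1=0 G3=NOT G1=NOT 1=0 G4=G3=0 -> 10000
Step 4: G0=1(const) G1=G3=0 G2=NOT G2=NOT 0=1 G3=NOT G1=NOT 0=1 G4=G3=0 -> 10110
Step 5: G0=1(const) G1=G3=1 G2=NOT G2=NOT 1=0 G3=NOT G1=NOT 0=1 G4=G3=1 -> 11011

11011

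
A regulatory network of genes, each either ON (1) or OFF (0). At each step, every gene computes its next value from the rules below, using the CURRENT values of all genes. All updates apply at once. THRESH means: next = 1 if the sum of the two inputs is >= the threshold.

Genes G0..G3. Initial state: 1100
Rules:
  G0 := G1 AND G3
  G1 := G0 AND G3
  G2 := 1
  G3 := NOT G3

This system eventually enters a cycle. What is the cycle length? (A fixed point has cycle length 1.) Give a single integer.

Step 0: 1100
Step 1: G0=G1&G3=1&0=0 G1=G0&G3=1&0=0 G2=1(const) G3=NOT G3=NOT 0=1 -> 0011
Step 2: G0=G1&G3=0&1=0 G1=G0&G3=0&1=0 G2=1(const) G3=NOT G3=NOT 1=0 -> 0010
Step 3: G0=G1&G3=0&0=0 G1=G0&G3=0&0=0 G2=1(const) G3=NOT G3=NOT 0=1 -> 0011
State from step 3 equals state from step 1 -> cycle length 2

Answer: 2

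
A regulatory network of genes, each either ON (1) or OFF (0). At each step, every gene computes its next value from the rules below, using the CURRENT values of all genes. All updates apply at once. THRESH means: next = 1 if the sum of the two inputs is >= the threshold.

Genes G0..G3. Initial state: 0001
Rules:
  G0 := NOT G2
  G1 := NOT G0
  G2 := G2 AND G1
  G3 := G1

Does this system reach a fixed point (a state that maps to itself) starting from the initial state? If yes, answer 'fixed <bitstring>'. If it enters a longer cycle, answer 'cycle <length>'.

Step 0: 0001
Step 1: G0=NOT G2=NOT 0=1 G1=NOT G0=NOT 0=1 G2=G2&G1=0&0=0 G3=G1=0 -> 1100
Step 2: G0=NOT G2=NOT 0=1 G1=NOT G0=NOT 1=0 G2=G2&G1=0&1=0 G3=G1=1 -> 1001
Step 3: G0=NOT G2=NOT 0=1 G1=NOT G0=NOT 1=0 G2=G2&G1=0&0=0 G3=G1=0 -> 1000
Step 4: G0=NOT G2=NOT 0=1 G1=NOT G0=NOT 1=0 G2=G2&G1=0&0=0 G3=G1=0 -> 1000
Fixed point reached at step 3: 1000

Answer: fixed 1000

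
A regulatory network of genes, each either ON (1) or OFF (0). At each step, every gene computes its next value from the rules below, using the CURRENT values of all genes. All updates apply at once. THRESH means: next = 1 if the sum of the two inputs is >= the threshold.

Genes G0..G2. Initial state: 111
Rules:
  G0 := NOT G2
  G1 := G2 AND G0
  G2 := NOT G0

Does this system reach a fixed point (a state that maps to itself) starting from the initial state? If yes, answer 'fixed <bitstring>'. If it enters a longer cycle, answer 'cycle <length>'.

Step 0: 111
Step 1: G0=NOT G2=NOT 1=0 G1=G2&G0=1&1=1 G2=NOT G0=NOT 1=0 -> 010
Step 2: G0=NOT G2=NOT 0=1 G1=G2&G0=0&0=0 G2=NOT G0=NOT 0=1 -> 101
Step 3: G0=NOT G2=NOT 1=0 G1=G2&G0=1&1=1 G2=NOT G0=NOT 1=0 -> 010
Cycle of length 2 starting at step 1 -> no fixed point

Answer: cycle 2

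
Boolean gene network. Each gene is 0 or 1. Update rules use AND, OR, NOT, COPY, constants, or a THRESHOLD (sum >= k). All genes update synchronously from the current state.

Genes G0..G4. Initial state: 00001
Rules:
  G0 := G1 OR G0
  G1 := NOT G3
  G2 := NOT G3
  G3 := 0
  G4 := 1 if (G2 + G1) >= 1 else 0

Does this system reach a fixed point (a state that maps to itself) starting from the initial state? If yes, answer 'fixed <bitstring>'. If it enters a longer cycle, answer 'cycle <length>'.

Answer: fixed 11101

Derivation:
Step 0: 00001
Step 1: G0=G1|G0=0|0=0 G1=NOT G3=NOT 0=1 G2=NOT G3=NOT 0=1 G3=0(const) G4=(0+0>=1)=0 -> 01100
Step 2: G0=G1|G0=1|0=1 G1=NOT G3=NOT 0=1 G2=NOT G3=NOT 0=1 G3=0(const) G4=(1+1>=1)=1 -> 11101
Step 3: G0=G1|G0=1|1=1 G1=NOT G3=NOT 0=1 G2=NOT G3=NOT 0=1 G3=0(const) G4=(1+1>=1)=1 -> 11101
Fixed point reached at step 2: 11101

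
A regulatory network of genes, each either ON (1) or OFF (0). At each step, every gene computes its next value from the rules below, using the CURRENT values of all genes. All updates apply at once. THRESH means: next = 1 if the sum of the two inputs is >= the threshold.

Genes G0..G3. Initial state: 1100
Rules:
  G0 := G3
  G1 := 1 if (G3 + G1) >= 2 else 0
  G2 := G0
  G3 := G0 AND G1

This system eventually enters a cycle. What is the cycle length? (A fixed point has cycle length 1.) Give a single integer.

Step 0: 1100
Step 1: G0=G3=0 G1=(0+1>=2)=0 G2=G0=1 G3=G0&G1=1&1=1 -> 0011
Step 2: G0=G3=1 G1=(1+0>=2)=0 G2=G0=0 G3=G0&G1=0&0=0 -> 1000
Step 3: G0=G3=0 G1=(0+0>=2)=0 G2=G0=1 G3=G0&G1=1&0=0 -> 0010
Step 4: G0=G3=0 G1=(0+0>=2)=0 G2=G0=0 G3=G0&G1=0&0=0 -> 0000
Step 5: G0=G3=0 G1=(0+0>=2)=0 G2=G0=0 G3=G0&G1=0&0=0 -> 0000
State from step 5 equals state from step 4 -> cycle length 1

Answer: 1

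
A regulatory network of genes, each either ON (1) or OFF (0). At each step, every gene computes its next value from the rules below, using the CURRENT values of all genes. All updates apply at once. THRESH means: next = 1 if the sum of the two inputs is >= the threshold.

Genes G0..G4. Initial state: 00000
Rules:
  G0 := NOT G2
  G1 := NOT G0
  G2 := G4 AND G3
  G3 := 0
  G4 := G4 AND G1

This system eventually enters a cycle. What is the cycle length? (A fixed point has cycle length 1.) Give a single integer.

Step 0: 00000
Step 1: G0=NOT G2=NOT 0=1 G1=NOT G0=NOT 0=1 G2=G4&G3=0&0=0 G3=0(const) G4=G4&G1=0&0=0 -> 11000
Step 2: G0=NOT G2=NOT 0=1 G1=NOT G0=NOT 1=0 G2=G4&G3=0&0=0 G3=0(const) G4=G4&G1=0&1=0 -> 10000
Step 3: G0=NOT G2=NOT 0=1 G1=NOT G0=NOT 1=0 G2=G4&G3=0&0=0 G3=0(const) G4=G4&G1=0&0=0 -> 10000
State from step 3 equals state from step 2 -> cycle length 1

Answer: 1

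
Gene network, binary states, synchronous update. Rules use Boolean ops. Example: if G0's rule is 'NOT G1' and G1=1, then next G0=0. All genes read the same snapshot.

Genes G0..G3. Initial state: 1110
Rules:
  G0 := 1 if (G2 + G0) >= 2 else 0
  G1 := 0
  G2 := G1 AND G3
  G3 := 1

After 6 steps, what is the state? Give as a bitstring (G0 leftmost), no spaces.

Step 1: G0=(1+1>=2)=1 G1=0(const) G2=G1&G3=1&0=0 G3=1(const) -> 1001
Step 2: G0=(0+1>=2)=0 G1=0(const) G2=G1&G3=0&1=0 G3=1(const) -> 0001
Step 3: G0=(0+0>=2)=0 G1=0(const) G2=G1&G3=0&1=0 G3=1(const) -> 0001
Step 4: G0=(0+0>=2)=0 G1=0(const) G2=G1&G3=0&1=0 G3=1(const) -> 0001
Step 5: G0=(0+0>=2)=0 G1=0(const) G2=G1&G3=0&1=0 G3=1(const) -> 0001
Step 6: G0=(0+0>=2)=0 G1=0(const) G2=G1&G3=0&1=0 G3=1(const) -> 0001

0001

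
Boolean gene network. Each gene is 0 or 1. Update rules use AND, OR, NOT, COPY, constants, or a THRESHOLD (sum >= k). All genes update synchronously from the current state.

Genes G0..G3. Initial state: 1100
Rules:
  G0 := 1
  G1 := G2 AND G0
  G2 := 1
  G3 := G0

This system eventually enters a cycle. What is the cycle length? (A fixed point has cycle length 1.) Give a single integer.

Answer: 1

Derivation:
Step 0: 1100
Step 1: G0=1(const) G1=G2&G0=0&1=0 G2=1(const) G3=G0=1 -> 1011
Step 2: G0=1(const) G1=G2&G0=1&1=1 G2=1(const) G3=G0=1 -> 1111
Step 3: G0=1(const) G1=G2&G0=1&1=1 G2=1(const) G3=G0=1 -> 1111
State from step 3 equals state from step 2 -> cycle length 1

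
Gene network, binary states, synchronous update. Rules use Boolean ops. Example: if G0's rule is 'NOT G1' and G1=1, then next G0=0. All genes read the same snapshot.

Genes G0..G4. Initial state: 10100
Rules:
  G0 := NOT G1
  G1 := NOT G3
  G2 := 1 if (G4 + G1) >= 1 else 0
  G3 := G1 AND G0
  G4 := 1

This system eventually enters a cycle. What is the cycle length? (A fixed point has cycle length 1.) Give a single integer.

Step 0: 10100
Step 1: G0=NOT G1=NOT 0=1 G1=NOT G3=NOT 0=1 G2=(0+0>=1)=0 G3=G1&G0=0&1=0 G4=1(const) -> 11001
Step 2: G0=NOT G1=NOT 1=0 G1=NOT G3=NOT 0=1 G2=(1+1>=1)=1 G3=G1&G0=1&1=1 G4=1(const) -> 01111
Step 3: G0=NOT G1=NOT 1=0 G1=NOT G3=NOT 1=0 G2=(1+1>=1)=1 G3=G1&G0=1&0=0 G4=1(const) -> 00101
Step 4: G0=NOT G1=NOT 0=1 G1=NOT G3=NOT 0=1 G2=(1+0>=1)=1 G3=G1&G0=0&0=0 G4=1(const) -> 11101
Step 5: G0=NOT G1=NOT 1=0 G1=NOT G3=NOT 0=1 G2=(1+1>=1)=1 G3=G1&G0=1&1=1 G4=1(const) -> 01111
State from step 5 equals state from step 2 -> cycle length 3

Answer: 3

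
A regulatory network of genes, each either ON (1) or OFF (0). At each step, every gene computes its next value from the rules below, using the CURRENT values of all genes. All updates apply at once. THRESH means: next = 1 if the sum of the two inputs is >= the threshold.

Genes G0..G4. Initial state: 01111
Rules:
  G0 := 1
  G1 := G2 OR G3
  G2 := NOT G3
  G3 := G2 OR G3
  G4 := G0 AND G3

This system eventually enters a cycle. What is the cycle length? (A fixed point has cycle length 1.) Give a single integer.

Answer: 1

Derivation:
Step 0: 01111
Step 1: G0=1(const) G1=G2|G3=1|1=1 G2=NOT G3=NOT 1=0 G3=G2|G3=1|1=1 G4=G0&G3=0&1=0 -> 11010
Step 2: G0=1(const) G1=G2|G3=0|1=1 G2=NOT G3=NOT 1=0 G3=G2|G3=0|1=1 G4=G0&G3=1&1=1 -> 11011
Step 3: G0=1(const) G1=G2|G3=0|1=1 G2=NOT G3=NOT 1=0 G3=G2|G3=0|1=1 G4=G0&G3=1&1=1 -> 11011
State from step 3 equals state from step 2 -> cycle length 1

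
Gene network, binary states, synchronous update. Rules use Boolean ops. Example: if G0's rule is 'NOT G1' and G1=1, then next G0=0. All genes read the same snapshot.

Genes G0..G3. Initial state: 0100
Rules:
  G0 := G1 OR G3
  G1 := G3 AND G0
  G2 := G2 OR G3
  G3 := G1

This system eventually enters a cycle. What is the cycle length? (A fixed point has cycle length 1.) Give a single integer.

Answer: 2

Derivation:
Step 0: 0100
Step 1: G0=G1|G3=1|0=1 G1=G3&G0=0&0=0 G2=G2|G3=0|0=0 G3=G1=1 -> 1001
Step 2: G0=G1|G3=0|1=1 G1=G3&G0=1&1=1 G2=G2|G3=0|1=1 G3=G1=0 -> 1110
Step 3: G0=G1|G3=1|0=1 G1=G3&G0=0&1=0 G2=G2|G3=1|0=1 G3=G1=1 -> 1011
Step 4: G0=G1|G3=0|1=1 G1=G3&G0=1&1=1 G2=G2|G3=1|1=1 G3=G1=0 -> 1110
State from step 4 equals state from step 2 -> cycle length 2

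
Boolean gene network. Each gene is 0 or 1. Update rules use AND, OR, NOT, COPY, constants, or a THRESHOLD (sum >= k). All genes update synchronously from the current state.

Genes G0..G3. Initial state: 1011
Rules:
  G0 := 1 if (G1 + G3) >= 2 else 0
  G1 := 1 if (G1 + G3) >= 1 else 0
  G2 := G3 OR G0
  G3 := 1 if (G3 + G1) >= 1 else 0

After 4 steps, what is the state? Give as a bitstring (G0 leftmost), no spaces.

Step 1: G0=(0+1>=2)=0 G1=(0+1>=1)=1 G2=G3|G0=1|1=1 G3=(1+0>=1)=1 -> 0111
Step 2: G0=(1+1>=2)=1 G1=(1+1>=1)=1 G2=G3|G0=1|0=1 G3=(1+1>=1)=1 -> 1111
Step 3: G0=(1+1>=2)=1 G1=(1+1>=1)=1 G2=G3|G0=1|1=1 G3=(1+1>=1)=1 -> 1111
Step 4: G0=(1+1>=2)=1 G1=(1+1>=1)=1 G2=G3|G0=1|1=1 G3=(1+1>=1)=1 -> 1111

1111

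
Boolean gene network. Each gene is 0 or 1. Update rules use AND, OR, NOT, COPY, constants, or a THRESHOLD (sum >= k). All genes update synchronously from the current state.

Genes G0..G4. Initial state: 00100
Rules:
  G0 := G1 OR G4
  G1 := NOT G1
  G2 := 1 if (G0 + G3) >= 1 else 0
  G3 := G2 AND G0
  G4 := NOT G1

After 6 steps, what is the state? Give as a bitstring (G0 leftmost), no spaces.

Step 1: G0=G1|G4=0|0=0 G1=NOT G1=NOT 0=1 G2=(0+0>=1)=0 G3=G2&G0=1&0=0 G4=NOT G1=NOT 0=1 -> 01001
Step 2: G0=G1|G4=1|1=1 G1=NOT G1=NOT 1=0 G2=(0+0>=1)=0 G3=G2&G0=0&0=0 G4=NOT G1=NOT 1=0 -> 10000
Step 3: G0=G1|G4=0|0=0 G1=NOT G1=NOT 0=1 G2=(1+0>=1)=1 G3=G2&G0=0&1=0 G4=NOT G1=NOT 0=1 -> 01101
Step 4: G0=G1|G4=1|1=1 G1=NOT G1=NOT 1=0 G2=(0+0>=1)=0 G3=G2&G0=1&0=0 G4=NOT G1=NOT 1=0 -> 10000
Step 5: G0=G1|G4=0|0=0 G1=NOT G1=NOT 0=1 G2=(1+0>=1)=1 G3=G2&G0=0&1=0 G4=NOT G1=NOT 0=1 -> 01101
Step 6: G0=G1|G4=1|1=1 G1=NOT G1=NOT 1=0 G2=(0+0>=1)=0 G3=G2&G0=1&0=0 G4=NOT G1=NOT 1=0 -> 10000

10000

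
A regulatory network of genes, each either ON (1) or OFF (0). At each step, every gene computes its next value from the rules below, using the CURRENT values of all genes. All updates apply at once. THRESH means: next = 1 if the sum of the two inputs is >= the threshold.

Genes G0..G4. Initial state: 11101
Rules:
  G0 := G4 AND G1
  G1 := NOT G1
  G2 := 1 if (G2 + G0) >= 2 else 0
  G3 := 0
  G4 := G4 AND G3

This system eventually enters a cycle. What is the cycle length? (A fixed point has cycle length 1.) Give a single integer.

Step 0: 11101
Step 1: G0=G4&G1=1&1=1 G1=NOT G1=NOT 1=0 G2=(1+1>=2)=1 G3=0(const) G4=G4&G3=1&0=0 -> 10100
Step 2: G0=G4&G1=0&0=0 G1=NOT G1=NOT 0=1 G2=(1+1>=2)=1 G3=0(const) G4=G4&G3=0&0=0 -> 01100
Step 3: G0=G4&G1=0&1=0 G1=NOT G1=NOT 1=0 G2=(1+0>=2)=0 G3=0(const) G4=G4&G3=0&0=0 -> 00000
Step 4: G0=G4&G1=0&0=0 G1=NOT G1=NOT 0=1 G2=(0+0>=2)=0 G3=0(const) G4=G4&G3=0&0=0 -> 01000
Step 5: G0=G4&G1=0&1=0 G1=NOT G1=NOT 1=0 G2=(0+0>=2)=0 G3=0(const) G4=G4&G3=0&0=0 -> 00000
State from step 5 equals state from step 3 -> cycle length 2

Answer: 2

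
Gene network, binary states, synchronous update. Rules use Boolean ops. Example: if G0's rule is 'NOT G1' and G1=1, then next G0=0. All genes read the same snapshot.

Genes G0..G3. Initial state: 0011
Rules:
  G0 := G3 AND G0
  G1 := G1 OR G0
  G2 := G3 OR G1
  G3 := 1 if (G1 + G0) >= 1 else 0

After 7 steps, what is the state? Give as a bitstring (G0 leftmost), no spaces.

Step 1: G0=G3&G0=1&0=0 G1=G1|G0=0|0=0 G2=G3|G1=1|0=1 G3=(0+0>=1)=0 -> 0010
Step 2: G0=G3&G0=0&0=0 G1=G1|G0=0|0=0 G2=G3|G1=0|0=0 G3=(0+0>=1)=0 -> 0000
Step 3: G0=G3&G0=0&0=0 G1=G1|G0=0|0=0 G2=G3|G1=0|0=0 G3=(0+0>=1)=0 -> 0000
Step 4: G0=G3&G0=0&0=0 G1=G1|G0=0|0=0 G2=G3|G1=0|0=0 G3=(0+0>=1)=0 -> 0000
Step 5: G0=G3&G0=0&0=0 G1=G1|G0=0|0=0 G2=G3|G1=0|0=0 G3=(0+0>=1)=0 -> 0000
Step 6: G0=G3&G0=0&0=0 G1=G1|G0=0|0=0 G2=G3|G1=0|0=0 G3=(0+0>=1)=0 -> 0000
Step 7: G0=G3&G0=0&0=0 G1=G1|G0=0|0=0 G2=G3|G1=0|0=0 G3=(0+0>=1)=0 -> 0000

0000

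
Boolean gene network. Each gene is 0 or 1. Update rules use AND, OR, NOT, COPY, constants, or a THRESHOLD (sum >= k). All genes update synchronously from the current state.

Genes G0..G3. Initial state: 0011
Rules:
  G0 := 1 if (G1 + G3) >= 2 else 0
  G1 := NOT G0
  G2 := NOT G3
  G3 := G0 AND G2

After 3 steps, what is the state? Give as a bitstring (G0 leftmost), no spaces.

Step 1: G0=(0+1>=2)=0 G1=NOT G0=NOT 0=1 G2=NOT G3=NOT 1=0 G3=G0&G2=0&1=0 -> 0100
Step 2: G0=(1+0>=2)=0 G1=NOT G0=NOT 0=1 G2=NOT G3=NOT 0=1 G3=G0&G2=0&0=0 -> 0110
Step 3: G0=(1+0>=2)=0 G1=NOT G0=NOT 0=1 G2=NOT G3=NOT 0=1 G3=G0&G2=0&1=0 -> 0110

0110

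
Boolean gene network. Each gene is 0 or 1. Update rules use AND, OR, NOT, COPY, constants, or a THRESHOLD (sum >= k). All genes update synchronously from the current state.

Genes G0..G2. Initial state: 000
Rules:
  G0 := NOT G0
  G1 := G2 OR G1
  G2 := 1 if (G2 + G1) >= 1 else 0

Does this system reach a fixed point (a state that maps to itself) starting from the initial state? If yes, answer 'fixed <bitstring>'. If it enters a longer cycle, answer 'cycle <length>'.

Answer: cycle 2

Derivation:
Step 0: 000
Step 1: G0=NOT G0=NOT 0=1 G1=G2|G1=0|0=0 G2=(0+0>=1)=0 -> 100
Step 2: G0=NOT G0=NOT 1=0 G1=G2|G1=0|0=0 G2=(0+0>=1)=0 -> 000
Cycle of length 2 starting at step 0 -> no fixed point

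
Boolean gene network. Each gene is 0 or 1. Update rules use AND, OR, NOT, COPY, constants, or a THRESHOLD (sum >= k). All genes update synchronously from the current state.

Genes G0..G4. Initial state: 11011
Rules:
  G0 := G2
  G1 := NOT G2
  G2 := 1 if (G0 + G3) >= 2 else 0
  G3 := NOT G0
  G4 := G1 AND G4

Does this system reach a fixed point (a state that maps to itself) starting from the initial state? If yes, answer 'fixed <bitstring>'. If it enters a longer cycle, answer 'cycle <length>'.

Answer: cycle 2

Derivation:
Step 0: 11011
Step 1: G0=G2=0 G1=NOT G2=NOT 0=1 G2=(1+1>=2)=1 G3=NOT G0=NOT 1=0 G4=G1&G4=1&1=1 -> 01101
Step 2: G0=G2=1 G1=NOT G2=NOT 1=0 G2=(0+0>=2)=0 G3=NOT G0=NOT 0=1 G4=G1&G4=1&1=1 -> 10011
Step 3: G0=G2=0 G1=NOT G2=NOT 0=1 G2=(1+1>=2)=1 G3=NOT G0=NOT 1=0 G4=G1&G4=0&1=0 -> 01100
Step 4: G0=G2=1 G1=NOT G2=NOT 1=0 G2=(0+0>=2)=0 G3=NOT G0=NOT 0=1 G4=G1&G4=1&0=0 -> 10010
Step 5: G0=G2=0 G1=NOT G2=NOT 0=1 G2=(1+1>=2)=1 G3=NOT G0=NOT 1=0 G4=G1&G4=0&0=0 -> 01100
Cycle of length 2 starting at step 3 -> no fixed point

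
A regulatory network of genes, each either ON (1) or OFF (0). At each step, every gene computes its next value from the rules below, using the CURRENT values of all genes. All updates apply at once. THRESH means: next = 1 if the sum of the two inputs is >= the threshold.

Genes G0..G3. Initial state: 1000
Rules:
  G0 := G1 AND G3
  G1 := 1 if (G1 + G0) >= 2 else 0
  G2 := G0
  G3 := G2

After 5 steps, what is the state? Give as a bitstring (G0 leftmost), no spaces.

Step 1: G0=G1&G3=0&0=0 G1=(0+1>=2)=0 G2=G0=1 G3=G2=0 -> 0010
Step 2: G0=G1&G3=0&0=0 G1=(0+0>=2)=0 G2=G0=0 G3=G2=1 -> 0001
Step 3: G0=G1&G3=0&1=0 G1=(0+0>=2)=0 G2=G0=0 G3=G2=0 -> 0000
Step 4: G0=G1&G3=0&0=0 G1=(0+0>=2)=0 G2=G0=0 G3=G2=0 -> 0000
Step 5: G0=G1&G3=0&0=0 G1=(0+0>=2)=0 G2=G0=0 G3=G2=0 -> 0000

0000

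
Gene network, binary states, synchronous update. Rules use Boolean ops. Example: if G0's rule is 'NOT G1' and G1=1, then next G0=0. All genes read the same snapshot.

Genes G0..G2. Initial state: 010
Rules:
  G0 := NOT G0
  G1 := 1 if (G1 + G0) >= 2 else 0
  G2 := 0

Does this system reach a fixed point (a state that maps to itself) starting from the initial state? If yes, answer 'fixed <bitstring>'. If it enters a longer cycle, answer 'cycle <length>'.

Answer: cycle 2

Derivation:
Step 0: 010
Step 1: G0=NOT G0=NOT 0=1 G1=(1+0>=2)=0 G2=0(const) -> 100
Step 2: G0=NOT G0=NOT 1=0 G1=(0+1>=2)=0 G2=0(const) -> 000
Step 3: G0=NOT G0=NOT 0=1 G1=(0+0>=2)=0 G2=0(const) -> 100
Cycle of length 2 starting at step 1 -> no fixed point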